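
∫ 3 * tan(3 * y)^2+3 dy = tan(3*y) + C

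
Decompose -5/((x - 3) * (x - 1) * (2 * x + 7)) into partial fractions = -20/(117*(2*x + 7)) + 5/(18*(x - 1)) - 5/(26*(x - 3))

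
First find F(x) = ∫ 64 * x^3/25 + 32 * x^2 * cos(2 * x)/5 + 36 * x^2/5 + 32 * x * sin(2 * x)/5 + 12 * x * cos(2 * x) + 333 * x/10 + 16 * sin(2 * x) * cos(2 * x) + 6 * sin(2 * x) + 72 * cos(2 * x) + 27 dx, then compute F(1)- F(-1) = 294/5 + 392*sin(2)/5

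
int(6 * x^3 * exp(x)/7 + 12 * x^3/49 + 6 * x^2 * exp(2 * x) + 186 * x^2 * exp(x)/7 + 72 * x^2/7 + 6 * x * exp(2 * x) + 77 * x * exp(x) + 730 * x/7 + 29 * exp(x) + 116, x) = 5*x^2/7 + 5*x*exp(x) + 20*x + 3*(x^2 + 7*x*exp(x) + 28*x + 28)^2/49 + C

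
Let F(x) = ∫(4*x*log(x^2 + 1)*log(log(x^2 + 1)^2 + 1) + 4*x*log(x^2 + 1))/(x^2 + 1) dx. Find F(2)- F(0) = (1 + log(5)^2)*log(1 + log(5)^2)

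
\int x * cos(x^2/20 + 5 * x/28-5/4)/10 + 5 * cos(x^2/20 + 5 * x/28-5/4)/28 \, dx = sin(x^2/20 + 5*x/28 - 5/4) + C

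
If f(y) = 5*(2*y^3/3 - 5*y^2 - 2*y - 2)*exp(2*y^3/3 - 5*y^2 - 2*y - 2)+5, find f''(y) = (40*y^7 - 700*y^6 + 3800*y^5 - 5260*y^4 - 6120*y^3 - 870*y^2 + 120*y + 150)*exp(2*y^3/3 - 5*y^2 - 2*y - 2)/3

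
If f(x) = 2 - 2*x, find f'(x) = -2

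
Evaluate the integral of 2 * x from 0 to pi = pi^2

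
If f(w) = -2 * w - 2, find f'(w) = -2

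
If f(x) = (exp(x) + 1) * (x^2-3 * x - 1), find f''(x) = x^2*exp(x) + x*exp(x) - 5*exp(x) + 2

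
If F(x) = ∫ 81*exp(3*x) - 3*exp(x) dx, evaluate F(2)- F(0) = -24 - 3*exp(2) + 27*exp(6)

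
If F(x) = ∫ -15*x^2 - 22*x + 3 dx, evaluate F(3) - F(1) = -212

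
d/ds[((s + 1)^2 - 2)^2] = 4*s^3 + 12*s^2 + 4*s - 4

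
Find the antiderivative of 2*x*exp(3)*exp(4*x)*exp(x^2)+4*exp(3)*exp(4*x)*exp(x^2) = exp((x + 2)^2 - 1) + C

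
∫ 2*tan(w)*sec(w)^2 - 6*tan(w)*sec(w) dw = (sec(w) - 3)^2 + C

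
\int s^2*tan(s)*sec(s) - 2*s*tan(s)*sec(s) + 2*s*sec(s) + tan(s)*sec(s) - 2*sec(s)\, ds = (s - 1)^2*sec(s) + C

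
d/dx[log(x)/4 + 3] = 1/(4*x)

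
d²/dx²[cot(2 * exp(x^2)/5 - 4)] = 4*(8*x^2*exp(x^2)*cos(2*(exp(x^2)/5 - 2))/sin(2*(exp(x^2)/5 - 2)) - 10*x^2 - 5)*exp(x^2)/(25*sin(2*(exp(x^2)/5 - 2))^2)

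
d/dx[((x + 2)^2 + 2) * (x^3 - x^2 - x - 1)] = 5*x^4 + 12*x^3 + 3*x^2 - 22*x - 10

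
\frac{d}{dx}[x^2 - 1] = 2*x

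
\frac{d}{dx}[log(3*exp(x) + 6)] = exp(x)/(exp(x) + 2)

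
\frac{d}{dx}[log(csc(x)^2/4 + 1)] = -2*cos(x)/(4*sin(x)^3 + sin(x))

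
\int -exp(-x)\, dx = exp(-x) + C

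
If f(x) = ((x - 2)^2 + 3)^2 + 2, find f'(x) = 4*x^3 - 24*x^2 + 60*x - 56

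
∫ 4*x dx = 2*x^2 + C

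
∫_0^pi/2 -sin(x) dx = -1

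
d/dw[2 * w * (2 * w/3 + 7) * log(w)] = 8*w*log(w)/3 + 4*w/3 + 14*log(w) + 14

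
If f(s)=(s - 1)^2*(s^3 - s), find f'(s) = 5*s^4 - 8*s^3 + 4*s - 1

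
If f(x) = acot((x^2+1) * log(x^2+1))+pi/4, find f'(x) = (-2*x*log(x^2 + 1) - 2*x)/(x^4*log(x^2 + 1)^2 + 2*x^2*log(x^2 + 1)^2 + log(x^2 + 1)^2 + 1)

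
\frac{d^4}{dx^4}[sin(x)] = sin(x)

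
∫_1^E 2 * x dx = -1 + exp(2)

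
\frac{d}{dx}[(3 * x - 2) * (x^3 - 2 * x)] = 12*x^3 - 6*x^2 - 12*x + 4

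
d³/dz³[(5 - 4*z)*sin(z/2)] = z*cos(z/2)/2 + 3*sin(z/2) - 5*cos(z/2)/8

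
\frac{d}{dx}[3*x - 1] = 3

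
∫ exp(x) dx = exp(x) + C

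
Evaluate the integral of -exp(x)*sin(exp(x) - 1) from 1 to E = cos(1 - exp(E)) - cos(1 - E)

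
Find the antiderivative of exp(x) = exp(x) + C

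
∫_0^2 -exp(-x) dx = -1 + exp(-2)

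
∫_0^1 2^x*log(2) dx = 1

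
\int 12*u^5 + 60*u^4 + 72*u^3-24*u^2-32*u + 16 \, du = 2*u^6 + 12*u^5 + 18*u^4 - 8*u^3 - 16*u^2 + 16*u + C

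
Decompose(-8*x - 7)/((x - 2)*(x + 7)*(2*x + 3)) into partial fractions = -20/(77*(2*x + 3)) + 49/(99*(x + 7)) - 23/(63*(x - 2))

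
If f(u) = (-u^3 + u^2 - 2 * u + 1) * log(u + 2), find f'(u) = (-3*u^3*log(u + 2) - u^3 - 4*u^2*log(u + 2) + u^2 + 2*u*log(u + 2) - 2*u - 4*log(u + 2) + 1)/(u + 2)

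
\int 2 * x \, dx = x^2 + C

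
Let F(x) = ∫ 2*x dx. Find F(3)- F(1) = 8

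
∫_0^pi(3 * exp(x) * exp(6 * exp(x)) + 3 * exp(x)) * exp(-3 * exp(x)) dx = -exp(3) - exp(-3*exp(pi)) + exp(-3) + exp(3*exp(pi))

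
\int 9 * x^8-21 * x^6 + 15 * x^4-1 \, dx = x^9 - 3*x^7 + 3*x^5 - x + C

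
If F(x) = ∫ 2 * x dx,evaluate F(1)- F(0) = 1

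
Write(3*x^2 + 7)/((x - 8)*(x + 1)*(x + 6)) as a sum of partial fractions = 23/(14*(x + 6)) - 2/(9*(x + 1)) + 199/(126*(x - 8))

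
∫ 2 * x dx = x^2 + C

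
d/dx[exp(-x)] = -exp(-x)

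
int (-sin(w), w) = cos(w) + C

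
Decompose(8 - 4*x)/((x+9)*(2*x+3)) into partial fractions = 28/(15*(2*x + 3)) - 44/(15*(x + 9))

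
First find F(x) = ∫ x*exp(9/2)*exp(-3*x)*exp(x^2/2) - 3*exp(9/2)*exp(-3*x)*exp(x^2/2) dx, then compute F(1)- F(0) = -exp(9/2) + exp(2)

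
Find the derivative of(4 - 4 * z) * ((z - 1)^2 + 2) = -12*z^2 + 24*z - 20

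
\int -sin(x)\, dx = cos(x) + C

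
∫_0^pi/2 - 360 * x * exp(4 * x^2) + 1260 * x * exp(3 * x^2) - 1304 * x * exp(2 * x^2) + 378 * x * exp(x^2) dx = -5*(-3*exp(pi^2/2) - 3 + 7*exp(pi^2/4))^2 - 21*exp(pi^2/4) + 17 + 9*exp(pi^2/2)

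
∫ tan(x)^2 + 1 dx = tan(x) + C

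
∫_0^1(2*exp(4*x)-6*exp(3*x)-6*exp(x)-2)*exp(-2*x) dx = -9 + (-3 - exp(-1) + E)^2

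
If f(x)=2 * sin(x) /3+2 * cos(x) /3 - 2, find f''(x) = -2*sin(x)/3 - 2*cos(x)/3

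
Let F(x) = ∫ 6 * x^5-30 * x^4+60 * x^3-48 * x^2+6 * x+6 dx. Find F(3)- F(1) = 96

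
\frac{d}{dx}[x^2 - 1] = 2*x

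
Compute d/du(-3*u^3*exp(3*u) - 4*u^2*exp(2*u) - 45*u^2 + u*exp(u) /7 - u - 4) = -9*u^3*exp(3*u) - 9*u^2*exp(3*u) - 8*u^2*exp(2*u) - 8*u*exp(2*u) + u*exp(u)/7 - 90*u + exp(u)/7 - 1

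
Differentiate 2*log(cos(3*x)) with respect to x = -6*tan(3*x)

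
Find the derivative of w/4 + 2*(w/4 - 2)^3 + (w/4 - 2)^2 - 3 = 3*w^2/32 - 11*w/8 + 21/4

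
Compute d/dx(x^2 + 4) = 2*x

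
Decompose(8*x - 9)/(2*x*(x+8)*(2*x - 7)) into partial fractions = 38/(161*(2*x - 7)) - 73/(368*(x + 8)) + 9/(112*x)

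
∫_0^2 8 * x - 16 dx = -16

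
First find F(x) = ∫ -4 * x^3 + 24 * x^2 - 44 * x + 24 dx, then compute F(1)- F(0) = 9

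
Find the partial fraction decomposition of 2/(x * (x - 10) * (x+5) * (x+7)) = -1/(119*(x + 7)) + 1/(75*(x + 5)) + 1/(1275*(x - 10)) - 1/(175*x)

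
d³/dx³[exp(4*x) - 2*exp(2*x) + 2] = 64*exp(4*x) - 16*exp(2*x)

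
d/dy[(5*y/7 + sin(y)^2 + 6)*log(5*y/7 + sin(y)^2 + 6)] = 5*log(5*y/7 + sin(y)^2 + 6)/7 + log(5*y/7 - cos(2*y)/2 + 13/2)*sin(2*y) + sin(2*y) + 5/7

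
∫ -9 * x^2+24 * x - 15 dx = -3*x^3 + 12*x^2 - 15*x + C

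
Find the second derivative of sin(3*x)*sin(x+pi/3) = -2*sin(2*x + pi/6) + 8*cos(4*x + pi/3)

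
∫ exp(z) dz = exp(z) + C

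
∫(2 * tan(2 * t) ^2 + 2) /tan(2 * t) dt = log(tan(2*t)) + C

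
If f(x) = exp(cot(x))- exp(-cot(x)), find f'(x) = -(exp(2/tan(x)) + 1)*exp(-cot(x))/sin(x)^2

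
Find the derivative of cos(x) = -sin(x)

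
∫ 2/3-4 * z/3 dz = -2*z^2/3 + 2*z/3 + C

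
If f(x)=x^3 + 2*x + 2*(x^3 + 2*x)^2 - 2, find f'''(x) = 240*x^3 + 192*x + 6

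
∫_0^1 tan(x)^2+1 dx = tan(1)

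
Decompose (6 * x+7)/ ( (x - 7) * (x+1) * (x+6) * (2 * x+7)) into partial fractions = -16/(75*(2*x + 7)) + 29/(325*(x + 6)) - 1/(200*(x + 1)) + 7/(312*(x - 7))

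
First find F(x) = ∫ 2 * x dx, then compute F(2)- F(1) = 3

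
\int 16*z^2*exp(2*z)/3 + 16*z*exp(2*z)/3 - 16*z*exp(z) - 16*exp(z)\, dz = 8*z*(z*exp(z) - 6)*exp(z)/3 + C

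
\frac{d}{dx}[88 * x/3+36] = 88/3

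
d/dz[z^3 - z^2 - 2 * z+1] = 3*z^2 - 2*z - 2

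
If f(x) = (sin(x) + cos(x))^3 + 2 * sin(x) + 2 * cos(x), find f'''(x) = -sqrt(2)*(27*sin(3*x + pi/4) + 7*cos(x + pi/4))/2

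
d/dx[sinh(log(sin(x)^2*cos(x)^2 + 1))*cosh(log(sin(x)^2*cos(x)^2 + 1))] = -sin(4*x)*cosh(2*log(5 - cos(2*x)^2) - 4*log(2))/(2*(cos(4*x)/8 - 9/8))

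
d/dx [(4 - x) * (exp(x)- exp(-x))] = (-x*exp(2*x) - x + 3*exp(2*x) + 5)*exp(-x)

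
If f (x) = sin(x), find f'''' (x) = sin(x)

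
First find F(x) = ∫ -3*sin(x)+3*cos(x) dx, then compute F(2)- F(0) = -3 + 3*cos(2) + 3*sin(2)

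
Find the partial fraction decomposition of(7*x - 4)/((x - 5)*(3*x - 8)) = -44/(7*(3*x - 8)) + 31/(7*(x - 5))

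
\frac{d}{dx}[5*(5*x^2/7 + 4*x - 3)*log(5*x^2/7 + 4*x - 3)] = 50*x*log(5*x^2/7 + 4*x - 3)/7 + 50*x/7 + 20*log(5*x^2/7 + 4*x - 3) + 20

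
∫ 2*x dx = x^2 + C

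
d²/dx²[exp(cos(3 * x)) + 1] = 9*(sin(3*x)^2 - cos(3*x))*exp(cos(3*x))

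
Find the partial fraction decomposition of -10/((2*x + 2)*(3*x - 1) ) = -15/(4*(3*x - 1)) + 5/(4*(x + 1))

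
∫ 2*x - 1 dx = x^2 - x + C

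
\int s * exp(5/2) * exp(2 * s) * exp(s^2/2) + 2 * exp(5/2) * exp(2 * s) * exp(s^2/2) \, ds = exp((s + 2)^2/2 + 1/2) + C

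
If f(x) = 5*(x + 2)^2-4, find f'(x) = 10*x + 20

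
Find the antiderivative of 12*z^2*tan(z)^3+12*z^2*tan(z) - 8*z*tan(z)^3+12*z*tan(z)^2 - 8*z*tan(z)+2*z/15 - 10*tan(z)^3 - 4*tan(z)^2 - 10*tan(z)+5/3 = (z + 10)*(z + 15)/15 + (6*z^2 - 4*z - 5)*tan(z)^2 + C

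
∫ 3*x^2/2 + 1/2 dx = x^3/2 + x/2 + C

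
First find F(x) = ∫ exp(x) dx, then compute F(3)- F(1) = -E + exp(3)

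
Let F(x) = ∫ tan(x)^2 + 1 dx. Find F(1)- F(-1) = 2*tan(1)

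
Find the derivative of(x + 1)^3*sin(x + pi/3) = (x + 1)^2*(x*cos(x + pi/3) + 3*sin(x + pi/3) + cos(x + pi/3))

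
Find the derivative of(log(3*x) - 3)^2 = (2*log(x) - 6 + 2*log(3))/x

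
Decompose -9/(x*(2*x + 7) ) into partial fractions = 18/(7*(2*x + 7)) - 9/(7*x)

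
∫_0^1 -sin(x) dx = -1 + cos(1)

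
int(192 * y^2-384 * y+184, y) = 64*y^3 - 192*y^2 + 184*y + C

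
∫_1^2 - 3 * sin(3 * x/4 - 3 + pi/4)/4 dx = -sin((pi + 9)/4) + sin((pi + 6)/4)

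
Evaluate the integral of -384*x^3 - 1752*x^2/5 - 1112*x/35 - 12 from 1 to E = -4*(7 + 6*E)*(3*E/7 + exp(2)/5 + 4*exp(3)) + 8424/35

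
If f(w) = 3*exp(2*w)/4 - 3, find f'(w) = 3*exp(2*w)/2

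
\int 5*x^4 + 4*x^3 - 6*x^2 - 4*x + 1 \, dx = x^5 + x^4 - 2*x^3 - 2*x^2 + x + C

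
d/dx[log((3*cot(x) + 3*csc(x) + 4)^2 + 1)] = -3*(-3*sin(x) + 4*cos(x) + 4 + 6*cos(x)/sin(x) + 6/sin(x))/(4*sin(x)^2 + 12*sin(x)*cos(x) + 12*sin(x) + 9*cos(x) + 9)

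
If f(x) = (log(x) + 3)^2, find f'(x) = (2*log(x) + 6)/x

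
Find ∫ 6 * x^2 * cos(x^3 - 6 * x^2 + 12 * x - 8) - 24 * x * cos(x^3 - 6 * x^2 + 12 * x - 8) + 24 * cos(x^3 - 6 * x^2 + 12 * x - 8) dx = 2*sin((x - 2)^3) + C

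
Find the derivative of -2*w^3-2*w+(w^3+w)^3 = 9*w^8 + 21*w^6 + 15*w^4 - 3*w^2 - 2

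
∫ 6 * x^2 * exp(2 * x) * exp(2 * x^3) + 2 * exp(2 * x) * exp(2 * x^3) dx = exp(2*x*(x^2 + 1)) + C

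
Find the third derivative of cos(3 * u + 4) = 27*sin(3*u + 4)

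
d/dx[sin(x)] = cos(x)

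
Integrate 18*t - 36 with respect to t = 9*t^2 - 36*t + C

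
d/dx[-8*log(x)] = -8/x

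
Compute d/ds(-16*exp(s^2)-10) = -32*s*exp(s^2)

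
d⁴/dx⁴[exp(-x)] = exp(-x)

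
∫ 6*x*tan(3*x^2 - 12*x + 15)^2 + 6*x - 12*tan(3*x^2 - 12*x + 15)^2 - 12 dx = tan(3*(x - 2)^2 + 3) + C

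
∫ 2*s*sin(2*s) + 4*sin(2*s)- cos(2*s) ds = (-s - 2)*cos(2*s) + C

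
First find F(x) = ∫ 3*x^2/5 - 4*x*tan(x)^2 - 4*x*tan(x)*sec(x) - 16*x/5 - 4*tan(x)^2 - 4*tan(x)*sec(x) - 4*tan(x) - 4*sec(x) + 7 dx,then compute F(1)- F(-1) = -8*sec(1) - 8*tan(1) + 112/5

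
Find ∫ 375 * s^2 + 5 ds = 125*s^3 + 5*s + C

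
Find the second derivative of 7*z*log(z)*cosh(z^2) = 7*(4*z^4*log(z)*cosh(z^2) + 6*z^2*log(z)*sinh(z^2) + 4*z^2*sinh(z^2) + cosh(z^2))/z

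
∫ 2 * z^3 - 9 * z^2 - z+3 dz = z^4/2 - 3*z^3 - z^2/2 + 3*z + C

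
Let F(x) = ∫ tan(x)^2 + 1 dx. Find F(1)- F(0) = tan(1)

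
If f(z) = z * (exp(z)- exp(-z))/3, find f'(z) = (z*exp(2*z) + z + exp(2*z) - 1)*exp(-z)/3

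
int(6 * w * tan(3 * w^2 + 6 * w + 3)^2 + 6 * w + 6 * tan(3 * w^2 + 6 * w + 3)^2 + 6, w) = tan(3*(w + 1)^2) + C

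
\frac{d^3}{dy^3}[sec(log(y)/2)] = (31*sin(log(y)/2) + 7*sin(3*log(y)/2) - 30*cos(log(y)/2) + 6*cos(3*log(y)/2))/(8*y^3*(cos(log(y)) + 1)^2)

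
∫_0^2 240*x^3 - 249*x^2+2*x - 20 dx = 260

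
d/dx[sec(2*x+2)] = 2*tan(2*x + 2)*sec(2*x + 2)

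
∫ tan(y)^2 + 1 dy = tan(y) + C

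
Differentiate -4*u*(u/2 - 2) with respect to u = 8 - 4*u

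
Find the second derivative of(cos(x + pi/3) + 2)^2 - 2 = sqrt(3)*sin(2*x) + cos(2*x) - 4*cos(x + pi/3)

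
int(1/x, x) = log(-x) + C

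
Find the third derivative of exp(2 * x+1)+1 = 8*exp(2*x + 1)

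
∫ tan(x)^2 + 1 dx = tan(x) + C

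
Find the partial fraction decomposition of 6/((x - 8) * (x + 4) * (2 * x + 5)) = -8/(21*(2*x + 5)) + 1/(6*(x + 4)) + 1/(42*(x - 8))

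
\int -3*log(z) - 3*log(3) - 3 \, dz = -3*z*log(3*z) + C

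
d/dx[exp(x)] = exp(x)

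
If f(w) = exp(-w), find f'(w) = -exp(-w)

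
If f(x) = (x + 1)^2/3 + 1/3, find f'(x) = 2*x/3 + 2/3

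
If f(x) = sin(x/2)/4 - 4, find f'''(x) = -cos(x/2)/32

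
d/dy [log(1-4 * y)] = 4/(4*y - 1)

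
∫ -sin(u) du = cos(u) + C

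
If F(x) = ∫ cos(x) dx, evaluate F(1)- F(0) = sin(1)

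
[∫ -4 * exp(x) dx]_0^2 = 4 - 4*exp(2)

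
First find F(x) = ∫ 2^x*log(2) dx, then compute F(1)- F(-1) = 3/2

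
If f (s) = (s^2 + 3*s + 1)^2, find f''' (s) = 24*s + 36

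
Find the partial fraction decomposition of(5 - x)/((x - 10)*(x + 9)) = -14/(19*(x + 9)) - 5/(19*(x - 10))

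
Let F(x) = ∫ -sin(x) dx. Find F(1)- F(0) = -1 + cos(1)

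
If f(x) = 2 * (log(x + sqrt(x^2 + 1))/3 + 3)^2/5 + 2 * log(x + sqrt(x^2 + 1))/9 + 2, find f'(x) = (4*x*log(x + sqrt(x^2 + 1)) + 46*x + 4*sqrt(x^2 + 1)*log(x + sqrt(x^2 + 1)) + 46*sqrt(x^2 + 1))/(45*x^2 + 45*x*sqrt(x^2 + 1) + 45)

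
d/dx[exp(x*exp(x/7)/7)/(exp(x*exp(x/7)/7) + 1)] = (x*exp(x*exp(x/7)/7 + x/7) + 7*exp(x*exp(x/7)/7 + x/7))/(49*exp(2*x*exp(x/7)/7) + 98*exp(x*exp(x/7)/7) + 49)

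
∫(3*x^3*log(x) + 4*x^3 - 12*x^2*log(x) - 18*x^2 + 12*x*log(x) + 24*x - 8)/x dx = (x - 2)^3*(log(x) + 1) + C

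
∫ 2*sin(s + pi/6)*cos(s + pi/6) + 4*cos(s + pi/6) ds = (sin(s + pi/6) + 2)^2 + C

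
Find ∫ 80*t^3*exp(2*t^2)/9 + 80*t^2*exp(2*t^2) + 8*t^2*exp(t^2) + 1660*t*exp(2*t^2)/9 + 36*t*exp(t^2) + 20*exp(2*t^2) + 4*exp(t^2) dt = (2*t + 9)*((10*t + 45)*exp(t^2) + 18)*exp(t^2)/9 + C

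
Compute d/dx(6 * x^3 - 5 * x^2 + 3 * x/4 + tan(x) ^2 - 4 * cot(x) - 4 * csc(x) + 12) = 18*x^2 - 10*x + 2*sin(x)/cos(x)^3 + 3/4 + 4*cos(x)/sin(x)^2 + 4/sin(x)^2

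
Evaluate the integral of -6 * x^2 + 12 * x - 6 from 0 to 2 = -4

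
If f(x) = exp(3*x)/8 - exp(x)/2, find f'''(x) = 27*exp(3*x)/8 - exp(x)/2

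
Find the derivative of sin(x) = cos(x)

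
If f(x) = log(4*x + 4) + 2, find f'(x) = 1/(x + 1)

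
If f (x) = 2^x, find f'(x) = 2^x*log(2)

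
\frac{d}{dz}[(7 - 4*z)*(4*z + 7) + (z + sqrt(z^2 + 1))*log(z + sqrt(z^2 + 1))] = (-32*z*sqrt(z^2 + 1) + z*log(z + sqrt(z^2 + 1)) + z + sqrt(z^2 + 1)*log(z + sqrt(z^2 + 1)) + sqrt(z^2 + 1))/sqrt(z^2 + 1)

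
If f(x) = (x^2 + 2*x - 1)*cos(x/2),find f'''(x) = x^2*sin(x/2)/8 + x*sin(x/2)/4 - 3*x*cos(x/2)/2 - 25*sin(x/2)/8 - 3*cos(x/2)/2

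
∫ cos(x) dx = sin(x) + C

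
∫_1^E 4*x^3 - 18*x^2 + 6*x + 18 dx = -25 + (-3*E - 3 + exp(2))^2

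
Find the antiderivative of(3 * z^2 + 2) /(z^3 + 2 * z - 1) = log(-z^3 - 2*z + 1) + C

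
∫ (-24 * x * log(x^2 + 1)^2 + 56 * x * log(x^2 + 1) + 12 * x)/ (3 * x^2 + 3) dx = 2*(-2*log(x^2 + 1)^2 + 7*log(x^2 + 1) + 3)*log(x^2 + 1)/3 + C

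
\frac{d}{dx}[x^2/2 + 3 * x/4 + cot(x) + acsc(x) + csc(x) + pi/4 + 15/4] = (4*x^3*sqrt(1 - 1/x^2) - 4*x^2*sqrt(1 - 1/x^2)*cot(x)^2 - 4*x^2*sqrt(1 - 1/x^2)*cot(x)*csc(x) - x^2*sqrt(1 - 1/x^2) - 4)/(4*x^2*sqrt(1 - 1/x^2))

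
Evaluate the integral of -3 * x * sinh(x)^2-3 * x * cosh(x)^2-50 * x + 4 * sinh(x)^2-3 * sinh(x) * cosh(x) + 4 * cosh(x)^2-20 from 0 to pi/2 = -5*pi*(4 + 5*pi/2)/2 + (4 - 3*pi/2)*sinh(pi)/2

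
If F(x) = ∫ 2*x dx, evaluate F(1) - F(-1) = 0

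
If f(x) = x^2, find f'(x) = 2*x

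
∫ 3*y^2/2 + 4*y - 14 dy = y^3/2 + 2*y^2 - 14*y + C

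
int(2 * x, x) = x^2 + C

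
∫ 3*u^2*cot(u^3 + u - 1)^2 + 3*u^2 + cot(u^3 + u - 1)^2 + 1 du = -cot(u^3 + u - 1) + C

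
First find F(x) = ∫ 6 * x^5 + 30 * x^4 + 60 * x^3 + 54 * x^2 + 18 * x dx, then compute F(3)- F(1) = 3920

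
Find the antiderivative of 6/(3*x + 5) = 2*log(3*x + 5) + C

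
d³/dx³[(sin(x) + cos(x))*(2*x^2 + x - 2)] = -2*sqrt(2)*x^2*cos(x + pi/4) - 11*x*sin(x) - 13*x*cos(x) - 17*sin(x) + 11*cos(x)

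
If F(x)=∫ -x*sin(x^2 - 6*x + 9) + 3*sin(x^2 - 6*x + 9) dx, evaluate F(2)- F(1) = cos(1)/2 - cos(4)/2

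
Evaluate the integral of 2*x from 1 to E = -1 + exp(2)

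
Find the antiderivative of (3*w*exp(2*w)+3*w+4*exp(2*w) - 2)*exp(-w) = 2*(3*w + 1)*sinh(w) + C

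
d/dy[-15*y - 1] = -15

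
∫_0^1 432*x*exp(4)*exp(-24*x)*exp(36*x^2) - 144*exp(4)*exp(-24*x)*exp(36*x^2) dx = -6*exp(4) + 6*exp(16)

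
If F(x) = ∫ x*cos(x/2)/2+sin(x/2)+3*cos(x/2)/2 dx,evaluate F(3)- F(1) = -4*sin(1/2) + 6*sin(3/2)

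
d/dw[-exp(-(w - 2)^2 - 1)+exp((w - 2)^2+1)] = (2*w*exp(2*w^2 - 8*w + 10) + 2*w - 4*exp(2*w^2 - 8*w + 10) - 4)*exp(-w^2 + 4*w - 5)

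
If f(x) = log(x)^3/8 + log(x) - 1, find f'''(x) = (3*log(x)^2 - 9*log(x) + 11)/(4*x^3)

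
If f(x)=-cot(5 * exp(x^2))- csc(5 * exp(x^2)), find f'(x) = 10*x*(cos(5*exp(x^2)) + 1)*exp(x^2)/sin(5*exp(x^2))^2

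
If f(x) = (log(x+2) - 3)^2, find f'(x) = (2*log(x + 2) - 6)/(x + 2)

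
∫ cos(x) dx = sin(x) + C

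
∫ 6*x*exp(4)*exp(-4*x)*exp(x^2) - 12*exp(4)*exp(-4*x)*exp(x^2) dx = 3*exp((x - 2)^2) + C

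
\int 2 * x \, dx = x^2 + C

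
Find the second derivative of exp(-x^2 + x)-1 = 4*x^2*exp(-x^2 + x) - 4*x*exp(-x^2 + x) - exp(-x^2 + x)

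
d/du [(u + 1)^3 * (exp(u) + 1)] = u^3*exp(u) + 6*u^2*exp(u) + 3*u^2 + 9*u*exp(u) + 6*u + 4*exp(u) + 3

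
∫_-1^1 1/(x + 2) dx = log(3)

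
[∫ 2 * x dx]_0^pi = pi^2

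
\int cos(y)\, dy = sin(y) + C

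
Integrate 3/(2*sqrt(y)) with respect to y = 3*sqrt(y) + C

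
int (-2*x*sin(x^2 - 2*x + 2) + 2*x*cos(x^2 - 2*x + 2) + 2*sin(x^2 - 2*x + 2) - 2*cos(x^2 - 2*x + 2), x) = sin((x - 1)^2 + 1) + cos((x - 1)^2 + 1) + C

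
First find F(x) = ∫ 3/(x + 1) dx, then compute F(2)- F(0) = log(27)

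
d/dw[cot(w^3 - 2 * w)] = (2 - 3*w^2)/sin(w*(w^2 - 2))^2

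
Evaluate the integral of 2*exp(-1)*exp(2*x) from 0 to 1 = E - exp(-1)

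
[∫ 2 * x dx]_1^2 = 3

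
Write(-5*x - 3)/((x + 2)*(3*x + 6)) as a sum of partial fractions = -5/(3*(x + 2)) + 7/(3*(x + 2)^2)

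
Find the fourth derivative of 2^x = 2^x*log(2)^4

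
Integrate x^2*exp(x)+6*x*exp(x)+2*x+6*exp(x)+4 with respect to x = ((x + 2)^2 - 2)*(exp(x) + 1) + C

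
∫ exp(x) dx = exp(x) + C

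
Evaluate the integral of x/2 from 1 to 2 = 3/4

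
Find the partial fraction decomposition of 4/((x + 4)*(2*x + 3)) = 8/(5*(2*x + 3)) - 4/(5*(x + 4))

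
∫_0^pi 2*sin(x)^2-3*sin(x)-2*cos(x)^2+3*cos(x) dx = -6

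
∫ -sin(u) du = cos(u) + C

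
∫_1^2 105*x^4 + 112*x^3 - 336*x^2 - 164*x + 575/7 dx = 862/7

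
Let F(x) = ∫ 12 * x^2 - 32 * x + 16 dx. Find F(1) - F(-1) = 40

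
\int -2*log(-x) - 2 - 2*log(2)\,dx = x*(-2*log(-x) - log(4)) + C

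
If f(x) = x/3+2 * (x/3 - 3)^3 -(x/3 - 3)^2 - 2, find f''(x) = 4*x/9 - 38/9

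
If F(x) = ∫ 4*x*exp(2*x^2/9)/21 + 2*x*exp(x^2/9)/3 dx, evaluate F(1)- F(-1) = 0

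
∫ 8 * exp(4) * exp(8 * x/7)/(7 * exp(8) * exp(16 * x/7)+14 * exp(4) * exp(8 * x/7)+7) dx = exp(8*x/7 + 4)/(exp(8*x/7 + 4) + 1) + C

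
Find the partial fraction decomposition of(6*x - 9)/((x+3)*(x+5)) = 39/(2*(x + 5)) - 27/(2*(x + 3))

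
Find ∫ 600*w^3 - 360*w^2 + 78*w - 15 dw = 150*w^4 - 120*w^3 + 39*w^2 - 15*w + C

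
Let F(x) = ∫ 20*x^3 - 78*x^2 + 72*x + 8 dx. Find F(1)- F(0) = 23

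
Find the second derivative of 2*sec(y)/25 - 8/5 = 2*(-1 + 2/cos(y)^2)/(25*cos(y))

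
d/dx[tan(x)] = cos(x)^(-2)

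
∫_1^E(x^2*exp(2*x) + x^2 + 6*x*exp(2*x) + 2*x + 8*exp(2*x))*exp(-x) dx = -9*E + 9*exp(-1) + (2 + E)^2*(-exp(-E) + exp(E))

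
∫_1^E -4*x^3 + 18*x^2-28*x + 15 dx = -3*exp(2) - 5 - (-3*E + 1 + exp(2))^2 + 9*E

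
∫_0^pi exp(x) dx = -1 + exp(pi)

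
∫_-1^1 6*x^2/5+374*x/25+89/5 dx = 182/5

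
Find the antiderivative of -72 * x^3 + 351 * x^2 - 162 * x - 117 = -18*x^4 + 117*x^3 - 81*x^2 - 117*x + C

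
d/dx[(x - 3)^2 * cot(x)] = -x^2/sin(x)^2 + 2*x/tan(x) + 6*x/sin(x)^2 - 6/tan(x) - 9/sin(x)^2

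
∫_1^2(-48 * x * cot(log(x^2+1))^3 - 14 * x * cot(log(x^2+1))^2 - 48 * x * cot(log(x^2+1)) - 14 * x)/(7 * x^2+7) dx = -12*cot(log(2))^2/7 - cot(log(2)) + cot(log(5)) + 12*cot(log(5))^2/7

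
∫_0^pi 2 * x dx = pi^2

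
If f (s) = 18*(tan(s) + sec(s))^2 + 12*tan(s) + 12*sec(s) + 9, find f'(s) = 12*(3*sin(s)^2/cos(s) + sin(s) + 6*sin(s)/cos(s) + 1 + 3/cos(s))/cos(s)^2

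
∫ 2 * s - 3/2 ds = s^2 - 3*s/2 + C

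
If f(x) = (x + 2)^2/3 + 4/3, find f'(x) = 2*x/3 + 4/3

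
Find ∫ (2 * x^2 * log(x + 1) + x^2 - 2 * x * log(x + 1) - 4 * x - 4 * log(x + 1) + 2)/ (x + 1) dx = ((x - 2)^2 - 2)*log(x + 1) + C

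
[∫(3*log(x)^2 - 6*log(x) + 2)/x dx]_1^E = 0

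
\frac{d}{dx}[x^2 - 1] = 2*x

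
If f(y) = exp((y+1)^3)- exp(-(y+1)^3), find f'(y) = (3*y^2*exp(2*y^3 + 6*y^2 + 6*y + 2) + 3*y^2 + 6*y*exp(2*y^3 + 6*y^2 + 6*y + 2) + 6*y + 3*exp(2*y^3 + 6*y^2 + 6*y + 2) + 3)*exp(-y^3 - 3*y^2 - 3*y - 1)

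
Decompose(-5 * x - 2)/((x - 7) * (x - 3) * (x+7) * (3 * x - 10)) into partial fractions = 504/(341*(3*x - 10)) - 33/(4340*(x + 7)) - 17/(40*(x - 3)) - 37/(616*(x - 7))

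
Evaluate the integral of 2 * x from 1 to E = -1 + exp(2)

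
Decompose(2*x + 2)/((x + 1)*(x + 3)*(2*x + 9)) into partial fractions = -4/(3*(2*x + 9)) + 2/(3*(x + 3))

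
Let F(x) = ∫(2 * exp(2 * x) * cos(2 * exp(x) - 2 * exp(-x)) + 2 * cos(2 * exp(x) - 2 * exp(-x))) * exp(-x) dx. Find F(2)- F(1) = -sin(2*(-exp(2) + exp(-2))) - sin(2*(E - exp(-1)))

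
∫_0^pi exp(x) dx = -1 + exp(pi)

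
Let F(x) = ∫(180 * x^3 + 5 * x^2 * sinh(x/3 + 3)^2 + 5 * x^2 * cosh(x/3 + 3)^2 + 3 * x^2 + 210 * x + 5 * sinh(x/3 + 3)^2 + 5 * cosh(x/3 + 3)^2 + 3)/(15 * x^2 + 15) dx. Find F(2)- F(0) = -sinh(6)/2 + log(5) + 122/5 + sinh(22/3)/2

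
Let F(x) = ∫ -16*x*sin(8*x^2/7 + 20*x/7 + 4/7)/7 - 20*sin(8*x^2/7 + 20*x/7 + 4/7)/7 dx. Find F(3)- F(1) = -cos(32/7) + cos(136/7)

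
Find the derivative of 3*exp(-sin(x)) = -3*exp(-sin(x))*cos(x)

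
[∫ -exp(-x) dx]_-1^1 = -E + exp(-1)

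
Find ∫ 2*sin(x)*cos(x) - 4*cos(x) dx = (sin(x) - 2)^2 + C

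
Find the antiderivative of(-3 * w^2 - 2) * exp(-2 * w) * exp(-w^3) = exp(-w*(w^2 + 2)) + C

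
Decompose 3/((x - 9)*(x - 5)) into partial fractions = -3/(4*(x - 5)) + 3/(4*(x - 9))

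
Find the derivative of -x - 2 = -1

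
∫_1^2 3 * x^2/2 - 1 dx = 5/2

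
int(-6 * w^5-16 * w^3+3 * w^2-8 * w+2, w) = -w^6 - 4*w^4 + w^3 - 4*w^2 + 2*w + C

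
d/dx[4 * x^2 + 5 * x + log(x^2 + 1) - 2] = (8*x^3 + 5*x^2 + 10*x + 5)/(x^2 + 1)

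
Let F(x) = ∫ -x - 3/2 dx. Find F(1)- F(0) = -2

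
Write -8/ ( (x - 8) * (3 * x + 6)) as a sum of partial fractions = 4/(15*(x + 2)) - 4/(15*(x - 8))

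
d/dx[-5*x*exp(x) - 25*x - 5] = -5*x*exp(x) - 5*exp(x) - 25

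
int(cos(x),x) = sin(x) + C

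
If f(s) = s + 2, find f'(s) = 1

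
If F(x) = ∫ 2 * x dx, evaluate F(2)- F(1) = 3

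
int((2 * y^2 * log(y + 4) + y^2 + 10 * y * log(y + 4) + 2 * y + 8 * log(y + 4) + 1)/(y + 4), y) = (y + 1)^2*log(y + 4) + C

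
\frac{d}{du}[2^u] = 2^u*log(2)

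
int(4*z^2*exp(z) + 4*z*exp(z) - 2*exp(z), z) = (4*z^2 - 4*z + 2)*exp(z) + C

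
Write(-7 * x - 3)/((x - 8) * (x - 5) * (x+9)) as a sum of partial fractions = 30/(119*(x + 9)) + 19/(21*(x - 5)) - 59/(51*(x - 8))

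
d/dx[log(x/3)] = 1/x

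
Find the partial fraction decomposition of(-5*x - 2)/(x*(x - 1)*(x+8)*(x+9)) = -43/(90*(x + 9)) + 19/(36*(x + 8)) - 7/(90*(x - 1)) + 1/(36*x)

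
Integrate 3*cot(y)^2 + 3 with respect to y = -3*cot(y) + C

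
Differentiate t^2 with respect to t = 2*t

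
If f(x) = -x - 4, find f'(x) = -1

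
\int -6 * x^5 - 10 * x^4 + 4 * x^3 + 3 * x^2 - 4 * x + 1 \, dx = -x^6 - 2*x^5 + x^4 + x^3 - 2*x^2 + x + C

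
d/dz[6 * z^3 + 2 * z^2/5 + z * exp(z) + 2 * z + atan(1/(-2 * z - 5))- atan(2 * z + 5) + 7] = 18*z^2 + z*exp(z) + 4*z/5 + exp(z) + 2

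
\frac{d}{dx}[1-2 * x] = -2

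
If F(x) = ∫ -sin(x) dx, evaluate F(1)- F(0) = -1 + cos(1)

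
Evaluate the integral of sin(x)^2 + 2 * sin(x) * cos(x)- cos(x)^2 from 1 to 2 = sqrt(2)*(sin(pi/4 + 2) - sin(pi/4 + 4))/2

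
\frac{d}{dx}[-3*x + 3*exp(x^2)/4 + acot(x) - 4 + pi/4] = (3*x^3*exp(x^2) - 6*x^2 + 3*x*exp(x^2) - 8)/(2*x^2 + 2)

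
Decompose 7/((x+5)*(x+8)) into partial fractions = -7/(3*(x + 8)) + 7/(3*(x + 5))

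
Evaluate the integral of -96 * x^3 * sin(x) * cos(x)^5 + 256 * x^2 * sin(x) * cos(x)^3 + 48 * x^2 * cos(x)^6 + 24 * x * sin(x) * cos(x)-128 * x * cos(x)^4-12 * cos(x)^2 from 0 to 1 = -64*cos(1)^4 - 12*cos(1)^2 + 16*cos(1)^6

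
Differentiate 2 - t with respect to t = -1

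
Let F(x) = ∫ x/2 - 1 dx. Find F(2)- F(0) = -1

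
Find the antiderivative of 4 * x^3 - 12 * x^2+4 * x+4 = x^4 - 4*x^3 + 2*x^2 + 4*x + C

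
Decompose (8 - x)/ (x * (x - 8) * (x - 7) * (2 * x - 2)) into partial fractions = 1/(12*(x - 1)) - 1/(84*(x - 7)) - 1/(14*x)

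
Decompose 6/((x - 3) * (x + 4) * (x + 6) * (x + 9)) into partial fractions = -1/(30*(x + 9)) + 1/(9*(x + 6)) - 3/(35*(x + 4)) + 1/(126*(x - 3))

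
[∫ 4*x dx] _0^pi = 2*pi^2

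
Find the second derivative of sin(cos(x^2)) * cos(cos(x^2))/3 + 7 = -16*x^2*sin(x^2)^2*sin(cos(x^2))*cos(cos(x^2))/3 + 8*x^2*sin(cos(x^2))^2*cos(x^2)/3 - 4*x^2*cos(x^2)/3 + 4*sin(x^2)*sin(cos(x^2))^2/3 - 2*sin(x^2)/3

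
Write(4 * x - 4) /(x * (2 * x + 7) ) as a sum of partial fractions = 36/(7*(2*x + 7)) - 4/(7*x)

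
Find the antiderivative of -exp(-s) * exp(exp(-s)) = exp(exp(-s)) + C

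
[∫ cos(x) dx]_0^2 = sin(2)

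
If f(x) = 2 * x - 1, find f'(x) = 2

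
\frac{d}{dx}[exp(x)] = exp(x)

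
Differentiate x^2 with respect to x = 2*x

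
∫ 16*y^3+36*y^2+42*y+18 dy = 4*y^4 + 12*y^3 + 21*y^2 + 18*y + C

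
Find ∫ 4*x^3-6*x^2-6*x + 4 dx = x^4 - 2*x^3 - 3*x^2 + 4*x + C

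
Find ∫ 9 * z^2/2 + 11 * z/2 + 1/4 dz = 3*z^3/2 + 11*z^2/4 + z/4 + C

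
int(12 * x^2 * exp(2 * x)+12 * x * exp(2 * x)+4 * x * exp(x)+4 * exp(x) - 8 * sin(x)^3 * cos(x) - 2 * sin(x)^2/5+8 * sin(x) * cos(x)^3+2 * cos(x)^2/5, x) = 6*x^2*exp(2*x) + 4*x*exp(x) + sin(2*x)/5 - cos(4*x)/2 + C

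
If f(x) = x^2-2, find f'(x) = 2*x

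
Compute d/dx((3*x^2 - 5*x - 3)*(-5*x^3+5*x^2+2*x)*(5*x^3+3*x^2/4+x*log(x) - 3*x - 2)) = -600*x^7 + 5285*x^6/4 - 90*x^5*log(x) + 315*x^5 + 200*x^4*log(x) - 1050*x^4 - 16*x^3*log(x) - 471*x^3 - 75*x^2*log(x) + 421*x^2/2 - 12*x*log(x) + 130*x + 12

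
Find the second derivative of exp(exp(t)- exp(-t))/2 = (exp(exp(t) - exp(-t)) - exp(t + exp(t) - exp(-t)) + 2*exp(2*t + exp(t) - exp(-t)) + exp(3*t + exp(t) - exp(-t)) + exp(4*t + exp(t) - exp(-t)))*exp(-2*t)/2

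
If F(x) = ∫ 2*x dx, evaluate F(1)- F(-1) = 0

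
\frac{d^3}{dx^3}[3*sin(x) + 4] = -3*cos(x)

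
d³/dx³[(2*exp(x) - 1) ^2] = 32*exp(2*x) - 4*exp(x)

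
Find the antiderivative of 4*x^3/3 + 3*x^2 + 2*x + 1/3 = x^4/3 + x^3 + x^2 + x/3 + C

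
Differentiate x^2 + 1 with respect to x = 2*x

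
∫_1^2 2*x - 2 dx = 1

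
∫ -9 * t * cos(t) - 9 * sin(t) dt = -9*t*sin(t) + C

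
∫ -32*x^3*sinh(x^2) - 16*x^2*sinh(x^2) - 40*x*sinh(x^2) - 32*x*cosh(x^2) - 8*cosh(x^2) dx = -(16*x^2 + 8*x + 20)*cosh(x^2) + C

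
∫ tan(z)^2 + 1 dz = tan(z) + C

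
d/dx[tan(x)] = cos(x)^(-2)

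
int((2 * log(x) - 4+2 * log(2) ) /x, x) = (log(2*x) - 2)^2 + C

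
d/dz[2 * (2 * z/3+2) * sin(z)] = 4*z*cos(z)/3 + 4*sin(z)/3 + 4*cos(z)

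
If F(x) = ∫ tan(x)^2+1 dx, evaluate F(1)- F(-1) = 2*tan(1)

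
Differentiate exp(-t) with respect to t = -exp(-t)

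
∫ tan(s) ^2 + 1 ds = tan(s) + C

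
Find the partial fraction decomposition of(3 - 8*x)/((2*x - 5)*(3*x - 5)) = 31/(5*(3*x - 5)) - 34/(5*(2*x - 5))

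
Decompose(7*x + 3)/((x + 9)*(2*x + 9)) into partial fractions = -19/(3*(2*x + 9)) + 20/(3*(x + 9))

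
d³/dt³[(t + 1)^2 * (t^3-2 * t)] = 60*t^2 + 48*t - 6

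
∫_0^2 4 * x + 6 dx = 20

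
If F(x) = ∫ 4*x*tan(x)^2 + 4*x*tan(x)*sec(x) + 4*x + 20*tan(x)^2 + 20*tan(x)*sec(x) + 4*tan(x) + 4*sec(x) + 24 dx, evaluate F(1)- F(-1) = 8 + 8*sec(1) + 40*tan(1)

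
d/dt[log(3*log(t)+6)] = 1/(t*log(t) + 2*t)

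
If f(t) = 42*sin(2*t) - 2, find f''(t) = -168*sin(2*t)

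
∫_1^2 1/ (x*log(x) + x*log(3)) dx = -log(log(3)) + log(log(6))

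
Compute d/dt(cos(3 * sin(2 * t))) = -6*sin(3*sin(2*t))*cos(2*t)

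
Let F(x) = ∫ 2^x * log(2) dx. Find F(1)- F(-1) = 3/2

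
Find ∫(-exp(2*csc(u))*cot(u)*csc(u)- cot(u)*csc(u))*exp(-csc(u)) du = exp(csc(u)) - exp(-csc(u)) + C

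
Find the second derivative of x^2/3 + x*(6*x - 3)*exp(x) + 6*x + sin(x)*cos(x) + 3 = 6*x^2*exp(x) + 21*x*exp(x) + 6*exp(x) - 2*sin(2*x) + 2/3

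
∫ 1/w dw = log(2*w) + C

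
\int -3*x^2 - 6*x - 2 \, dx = -x^3 - 3*x^2 - 2*x + C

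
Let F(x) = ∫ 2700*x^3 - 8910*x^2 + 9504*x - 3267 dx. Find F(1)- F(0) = -810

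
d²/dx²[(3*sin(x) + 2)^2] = -12*sin(x) + 18*cos(2*x)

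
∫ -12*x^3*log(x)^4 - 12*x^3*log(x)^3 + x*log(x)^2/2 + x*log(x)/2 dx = -3*x^4*log(x)^4 + x^2*log(x)^2/4 + C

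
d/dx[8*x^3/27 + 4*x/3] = 8*x^2/9 + 4/3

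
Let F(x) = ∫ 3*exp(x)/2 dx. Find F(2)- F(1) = -3*E/2 + 3*exp(2)/2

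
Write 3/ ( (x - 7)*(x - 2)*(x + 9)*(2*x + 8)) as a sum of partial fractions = -3/(1760*(x + 9)) + 1/(220*(x + 4)) - 1/(220*(x - 2)) + 3/(1760*(x - 7))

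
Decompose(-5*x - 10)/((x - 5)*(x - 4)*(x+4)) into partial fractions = 5/(36*(x + 4)) + 15/(4*(x - 4)) - 35/(9*(x - 5))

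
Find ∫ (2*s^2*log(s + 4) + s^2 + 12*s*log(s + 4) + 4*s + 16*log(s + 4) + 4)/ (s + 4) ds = (s + 2)^2*log(s + 4) + C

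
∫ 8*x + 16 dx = 4*x^2 + 16*x + C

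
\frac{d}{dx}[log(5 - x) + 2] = 1/(x - 5)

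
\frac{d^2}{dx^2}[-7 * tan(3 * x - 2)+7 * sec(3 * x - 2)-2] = -126*tan(3*x - 2)^3 + 126*tan(3*x - 2)^2*sec(3*x - 2) - 126*tan(3*x - 2) + 63*sec(3*x - 2)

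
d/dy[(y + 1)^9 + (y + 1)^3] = 9*y^8 + 72*y^7 + 252*y^6 + 504*y^5 + 630*y^4 + 504*y^3 + 255*y^2 + 78*y + 12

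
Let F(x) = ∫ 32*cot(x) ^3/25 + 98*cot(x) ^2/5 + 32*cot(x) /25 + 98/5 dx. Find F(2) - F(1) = -16/(25*tan(2)^2) + 16/(25*tan(1)^2) - 98/(5*tan(2)) + 98/(5*tan(1))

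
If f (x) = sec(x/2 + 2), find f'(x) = tan(x/2 + 2)*sec(x/2 + 2)/2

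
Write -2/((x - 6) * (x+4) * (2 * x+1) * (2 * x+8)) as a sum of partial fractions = 8/(637*(2*x + 1)) - 27/(4900*(x + 4)) - 1/(70*(x + 4)^2) - 1/(1300*(x - 6))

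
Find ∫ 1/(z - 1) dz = log(9 - 9*z) + C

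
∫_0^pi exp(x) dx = -1 + exp(pi)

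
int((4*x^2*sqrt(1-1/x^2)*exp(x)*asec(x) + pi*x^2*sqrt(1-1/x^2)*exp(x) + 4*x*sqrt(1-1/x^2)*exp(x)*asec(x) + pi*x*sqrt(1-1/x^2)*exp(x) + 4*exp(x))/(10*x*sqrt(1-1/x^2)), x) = x*(4*asec(x) + pi)*exp(x)/10 + C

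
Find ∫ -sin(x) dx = cos(x) + C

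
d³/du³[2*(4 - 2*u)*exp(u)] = -4*u*exp(u) - 4*exp(u)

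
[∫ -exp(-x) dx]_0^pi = -1 + exp(-pi)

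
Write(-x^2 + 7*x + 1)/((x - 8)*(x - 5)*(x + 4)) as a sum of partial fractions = -43/(108*(x + 4)) - 11/(27*(x - 5)) - 7/(36*(x - 8))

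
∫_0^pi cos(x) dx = 0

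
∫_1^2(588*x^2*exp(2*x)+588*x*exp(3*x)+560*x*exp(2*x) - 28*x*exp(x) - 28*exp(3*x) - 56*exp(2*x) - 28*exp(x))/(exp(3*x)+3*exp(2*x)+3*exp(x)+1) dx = -294*exp(2)/(1 + E)^2 - 56*exp(2)/(1 + exp(2)) + 28*E/(1 + E) + 1176*exp(4)/(1 + exp(2))^2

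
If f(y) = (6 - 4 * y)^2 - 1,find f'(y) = 32*y - 48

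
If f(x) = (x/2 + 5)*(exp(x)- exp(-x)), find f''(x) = (x*exp(2*x) - x + 12*exp(2*x) - 8)*exp(-x)/2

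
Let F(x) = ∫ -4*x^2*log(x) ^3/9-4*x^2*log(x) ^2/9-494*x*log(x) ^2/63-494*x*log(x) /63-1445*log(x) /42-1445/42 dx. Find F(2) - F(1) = -4*(2*log(2)/3 + 3)^3 + log(2)/3 + 5*(2*log(2)/3 + 3)^2/7 + 711/7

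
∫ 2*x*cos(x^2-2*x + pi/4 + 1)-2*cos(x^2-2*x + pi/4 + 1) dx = sin(x^2 - 2*x + pi/4 + 1) + C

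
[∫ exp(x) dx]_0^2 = -1 + exp(2)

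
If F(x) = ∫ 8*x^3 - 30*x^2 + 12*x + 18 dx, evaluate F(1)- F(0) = 16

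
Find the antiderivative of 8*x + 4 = 4*x^2 + 4*x + C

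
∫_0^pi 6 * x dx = 3*pi^2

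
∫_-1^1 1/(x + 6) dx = -log(5) + log(7)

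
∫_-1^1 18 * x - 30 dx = -60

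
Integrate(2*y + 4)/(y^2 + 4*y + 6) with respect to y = log((y + 2)^2 + 2) + C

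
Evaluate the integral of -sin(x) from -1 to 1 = 0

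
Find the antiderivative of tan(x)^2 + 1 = tan(x) + C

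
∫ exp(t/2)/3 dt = 2*exp(t/2)/3 + C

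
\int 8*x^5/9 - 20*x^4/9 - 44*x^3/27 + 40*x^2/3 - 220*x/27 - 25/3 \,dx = 4*x^6/27 - 4*x^5/9 - 11*x^4/27 + 40*x^3/9 - 110*x^2/27 - 25*x/3 + C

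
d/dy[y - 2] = 1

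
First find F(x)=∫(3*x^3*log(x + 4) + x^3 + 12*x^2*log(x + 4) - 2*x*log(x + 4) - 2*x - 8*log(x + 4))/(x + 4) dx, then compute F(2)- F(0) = 4*log(6)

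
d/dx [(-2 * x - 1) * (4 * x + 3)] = -16*x - 10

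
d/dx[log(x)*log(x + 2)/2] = (x*log(x) + x*log(x + 2) + 2*log(x + 2))/(2*x^2 + 4*x)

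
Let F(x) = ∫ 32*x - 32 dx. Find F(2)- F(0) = 0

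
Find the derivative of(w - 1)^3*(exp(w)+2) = w^3*exp(w) + 6*w^2 - 3*w*exp(w) - 12*w + 2*exp(w) + 6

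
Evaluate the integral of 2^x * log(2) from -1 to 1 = 3/2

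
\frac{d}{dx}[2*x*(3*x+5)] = 12*x + 10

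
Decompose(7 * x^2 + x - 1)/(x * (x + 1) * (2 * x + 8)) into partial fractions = 107/(24*(x + 4)) - 5/(6*(x + 1)) - 1/(8*x)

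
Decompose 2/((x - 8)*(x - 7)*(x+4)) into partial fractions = 1/(66*(x + 4)) - 2/(11*(x - 7)) + 1/(6*(x - 8))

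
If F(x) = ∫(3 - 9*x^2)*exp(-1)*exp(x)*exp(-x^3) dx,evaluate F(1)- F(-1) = 0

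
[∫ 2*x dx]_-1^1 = 0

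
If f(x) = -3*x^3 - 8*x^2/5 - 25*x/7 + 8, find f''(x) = -18*x - 16/5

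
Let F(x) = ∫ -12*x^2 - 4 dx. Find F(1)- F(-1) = -16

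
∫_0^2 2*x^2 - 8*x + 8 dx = 16/3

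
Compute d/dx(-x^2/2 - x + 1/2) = -x - 1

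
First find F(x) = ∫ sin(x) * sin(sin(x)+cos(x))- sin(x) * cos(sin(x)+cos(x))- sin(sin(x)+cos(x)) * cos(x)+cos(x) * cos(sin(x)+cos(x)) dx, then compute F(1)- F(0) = sqrt(2)*(-sin(pi/4 + 1) + sin(pi/4 + sqrt(2)*sin(pi/4 + 1)))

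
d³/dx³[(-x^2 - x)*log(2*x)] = (1 - 2*x)/x^2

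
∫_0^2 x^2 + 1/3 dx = 10/3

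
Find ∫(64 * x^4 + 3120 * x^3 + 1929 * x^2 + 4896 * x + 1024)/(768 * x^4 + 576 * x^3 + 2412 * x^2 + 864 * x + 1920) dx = x/12 + log((8*x^2 + 3*x + 12)^2/16 + 1) + C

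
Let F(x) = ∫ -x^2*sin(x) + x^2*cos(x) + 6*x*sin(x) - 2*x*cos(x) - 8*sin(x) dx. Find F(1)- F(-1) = -8*cos(1) + 10*sin(1)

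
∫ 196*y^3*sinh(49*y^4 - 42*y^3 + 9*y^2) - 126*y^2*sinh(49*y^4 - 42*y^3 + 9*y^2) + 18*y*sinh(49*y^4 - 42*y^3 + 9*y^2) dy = cosh(y^2*(49*y^2 - 42*y + 9)) + C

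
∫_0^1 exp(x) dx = -1 + E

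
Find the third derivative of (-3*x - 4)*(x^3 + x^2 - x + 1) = -72*x - 42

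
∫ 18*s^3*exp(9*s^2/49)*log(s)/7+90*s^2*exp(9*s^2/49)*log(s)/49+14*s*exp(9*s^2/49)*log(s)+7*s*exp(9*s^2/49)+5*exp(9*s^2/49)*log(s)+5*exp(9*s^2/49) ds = s*(7*s + 5)*exp(9*s^2/49)*log(s) + C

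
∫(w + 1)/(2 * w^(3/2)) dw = (w - 1)/sqrt(w) + C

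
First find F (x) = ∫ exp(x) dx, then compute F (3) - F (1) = -E + exp(3)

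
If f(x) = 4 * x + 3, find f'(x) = 4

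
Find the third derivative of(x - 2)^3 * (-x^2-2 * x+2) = -60*x^2 + 96*x + 12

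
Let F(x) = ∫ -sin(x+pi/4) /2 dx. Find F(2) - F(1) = cos(pi/4 + 2)/2 - cos(pi/4 + 1)/2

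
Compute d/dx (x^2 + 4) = 2*x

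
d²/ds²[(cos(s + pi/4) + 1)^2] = 2*sin(2*s) - 2*cos(s + pi/4)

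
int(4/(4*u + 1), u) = log(4*u + 1) + C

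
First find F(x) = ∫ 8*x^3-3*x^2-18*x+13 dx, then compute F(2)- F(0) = 14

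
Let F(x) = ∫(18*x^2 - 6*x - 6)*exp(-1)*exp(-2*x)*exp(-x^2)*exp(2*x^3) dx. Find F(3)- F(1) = -3*exp(-2) + 3*exp(38)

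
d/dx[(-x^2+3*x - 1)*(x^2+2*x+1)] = -4*x^3 + 3*x^2 + 8*x + 1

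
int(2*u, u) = u^2 + C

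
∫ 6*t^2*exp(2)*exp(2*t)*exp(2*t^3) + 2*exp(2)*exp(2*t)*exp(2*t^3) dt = exp(2*t^3 + 2*t + 2) + C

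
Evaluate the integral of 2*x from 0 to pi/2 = pi^2/4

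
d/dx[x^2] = 2*x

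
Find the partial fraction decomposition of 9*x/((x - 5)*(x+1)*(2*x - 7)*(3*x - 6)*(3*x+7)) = -81/(5720*(3*x + 7)) - 8/(135*(2*x - 7)) + 1/(216*(x + 1)) + 2/(117*(x - 2)) + 5/(396*(x - 5))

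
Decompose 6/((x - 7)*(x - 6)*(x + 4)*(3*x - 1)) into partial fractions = 81/(2210*(3*x - 1)) - 3/(715*(x + 4)) - 3/(85*(x - 6)) + 3/(110*(x - 7))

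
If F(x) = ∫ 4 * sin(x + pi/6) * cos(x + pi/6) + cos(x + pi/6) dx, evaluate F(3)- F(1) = -sin(pi/6 + 1) + cos(pi/3 + 2) - cos(pi/3 + 6) + sin(pi/6 + 3)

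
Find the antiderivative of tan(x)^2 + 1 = tan(x) + C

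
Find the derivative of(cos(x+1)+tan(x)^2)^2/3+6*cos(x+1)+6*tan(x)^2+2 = 4*sin(x)*cos(x + 1)/(3*cos(x)^3) + 40*sin(x)/(3*cos(x)^3) - 16*sin(x + 1)/3 - 2*sin(x + 1)/(3*cos(x)^2) - sin(2*(x + 1))/3 + 4*tan(x)^5/3 - 4*tan(x)/3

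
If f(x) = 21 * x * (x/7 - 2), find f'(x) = 6*x - 42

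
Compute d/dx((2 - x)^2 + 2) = 2*x - 4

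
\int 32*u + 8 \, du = 16*u^2 + 8*u + C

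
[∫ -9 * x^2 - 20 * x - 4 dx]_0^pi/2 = (2 - 3*pi/2)*(pi/2 + 2)^2 - 8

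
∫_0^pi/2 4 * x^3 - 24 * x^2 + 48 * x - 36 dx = -27 + (-3 + pi/2)^2*((-1 + pi/2)^2 + 2)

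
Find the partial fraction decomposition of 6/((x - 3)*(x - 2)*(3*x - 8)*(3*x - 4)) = -27/(20*(3*x - 4)) - 27/(4*(3*x - 8)) + 3/(2*(x - 2)) + 6/(5*(x - 3))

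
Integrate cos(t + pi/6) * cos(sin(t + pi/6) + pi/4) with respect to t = sin(sin(t + pi/6) + pi/4) + C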